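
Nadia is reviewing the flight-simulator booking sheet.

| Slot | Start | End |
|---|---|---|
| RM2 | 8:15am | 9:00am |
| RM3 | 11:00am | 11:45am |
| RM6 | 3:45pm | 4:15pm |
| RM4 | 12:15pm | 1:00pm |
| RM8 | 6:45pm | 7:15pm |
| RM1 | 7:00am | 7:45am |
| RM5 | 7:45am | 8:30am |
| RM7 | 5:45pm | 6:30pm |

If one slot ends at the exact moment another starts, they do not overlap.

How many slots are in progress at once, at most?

2

Sort all start/end points and keep a running count:
7:00am start RM1 → 1
7:45am end RM1 → 0
7:45am start RM5 → 1
8:15am start RM2 → 2
8:30am end RM5 → 1
9:00am end RM2 → 0
11:00am start RM3 → 1
11:45am end RM3 → 0
12:15pm start RM4 → 1
1:00pm end RM4 → 0
3:45pm start RM6 → 1
4:15pm end RM6 → 0
5:45pm start RM7 → 1
6:30pm end RM7 → 0
6:45pm start RM8 → 1
7:15pm end RM8 → 0
Peak is 2, at 8:15am (RM2, RM5).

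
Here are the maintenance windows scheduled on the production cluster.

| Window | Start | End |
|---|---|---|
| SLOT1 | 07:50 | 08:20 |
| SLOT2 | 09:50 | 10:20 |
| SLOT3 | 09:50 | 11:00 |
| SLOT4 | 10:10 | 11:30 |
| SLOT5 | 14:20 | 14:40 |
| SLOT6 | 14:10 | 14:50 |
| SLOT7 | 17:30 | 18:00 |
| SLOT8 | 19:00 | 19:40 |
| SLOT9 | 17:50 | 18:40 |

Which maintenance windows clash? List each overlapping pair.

SLOT2 & SLOT3, SLOT2 & SLOT4, SLOT3 & SLOT4, SLOT5 & SLOT6, SLOT7 & SLOT9

Sorted by start: SLOT1, SLOT2, SLOT3, SLOT4, SLOT6, SLOT5, SLOT7, SLOT9, SLOT8.
SLOT2 starts after SLOT1 ends, so SLOT1 has no further overlaps.
SLOT3 starts before SLOT2 ends → SLOT2 and SLOT3 overlap.
SLOT4 starts before SLOT2 ends → SLOT2 and SLOT4 overlap.
SLOT6 starts after SLOT2 ends, so SLOT2 has no further overlaps.
SLOT4 starts before SLOT3 ends → SLOT3 and SLOT4 overlap.
SLOT6 starts after SLOT3 ends, so SLOT3 has no further overlaps.
SLOT6 starts after SLOT4 ends, so SLOT4 has no further overlaps.
SLOT5 starts before SLOT6 ends → SLOT6 and SLOT5 overlap.
SLOT7 starts after SLOT6 ends, so SLOT6 has no further overlaps.
SLOT7 starts after SLOT5 ends, so SLOT5 has no further overlaps.
SLOT9 starts before SLOT7 ends → SLOT7 and SLOT9 overlap.
SLOT8 starts after SLOT7 ends.
SLOT8 starts after SLOT9 ends.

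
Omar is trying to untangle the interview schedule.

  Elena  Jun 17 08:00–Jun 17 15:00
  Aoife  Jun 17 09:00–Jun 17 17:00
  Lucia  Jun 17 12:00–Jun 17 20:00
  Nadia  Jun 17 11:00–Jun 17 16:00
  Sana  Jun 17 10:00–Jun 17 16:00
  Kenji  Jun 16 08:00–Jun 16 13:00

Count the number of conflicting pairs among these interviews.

10

Sorted by start: Kenji, Elena, Aoife, Sana, Nadia, Lucia.
Elena starts after Kenji ends, so Kenji has no further overlaps.
Aoife starts before Elena ends → Elena and Aoife overlap.
Sana starts before Elena ends → Elena and Sana overlap.
Nadia starts before Elena ends → Elena and Nadia overlap.
Lucia starts before Elena ends → Elena and Lucia overlap.
Sana starts before Aoife ends → Aoife and Sana overlap.
Nadia starts before Aoife ends → Aoife and Nadia overlap.
Lucia starts before Aoife ends → Aoife and Lucia overlap.
Nadia starts before Sana ends → Sana and Nadia overlap.
Lucia starts before Sana ends → Sana and Lucia overlap.
Lucia starts before Nadia ends → Nadia and Lucia overlap.
Overlapping pairs: Aoife & Elena, Aoife & Lucia, Aoife & Nadia, Aoife & Sana, Elena & Lucia, Elena & Nadia, Elena & Sana, Lucia & Nadia, Lucia & Sana, Nadia & Sana — 10 in total.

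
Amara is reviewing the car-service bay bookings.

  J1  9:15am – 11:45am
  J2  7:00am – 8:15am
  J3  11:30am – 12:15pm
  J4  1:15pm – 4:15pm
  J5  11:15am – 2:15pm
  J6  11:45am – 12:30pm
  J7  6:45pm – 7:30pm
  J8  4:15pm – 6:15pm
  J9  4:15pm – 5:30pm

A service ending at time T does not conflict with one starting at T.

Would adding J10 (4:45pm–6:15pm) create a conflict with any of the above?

Yes — it overlaps J8, J9

J2: ends 8:15am at or before J10 starts 4:45pm → clear.
J1: ends 11:45am at or before J10 starts 4:45pm → clear.
J5: ends 2:15pm at or before J10 starts 4:45pm → clear.
J3: ends 12:15pm at or before J10 starts 4:45pm → clear.
J6: ends 12:30pm at or before J10 starts 4:45pm → clear.
J4: ends 4:15pm at or before J10 starts 4:45pm → clear.
J8: starts 4:15pm before J10 ends 6:15pm, and ends 6:15pm after J10 starts 4:45pm → overlap.
J9: starts 4:15pm before J10 ends 6:15pm, and ends 5:30pm after J10 starts 4:45pm → overlap.
J7: starts 6:45pm at or after J10 ends 6:15pm → clear.
J10 overlaps J8, J9.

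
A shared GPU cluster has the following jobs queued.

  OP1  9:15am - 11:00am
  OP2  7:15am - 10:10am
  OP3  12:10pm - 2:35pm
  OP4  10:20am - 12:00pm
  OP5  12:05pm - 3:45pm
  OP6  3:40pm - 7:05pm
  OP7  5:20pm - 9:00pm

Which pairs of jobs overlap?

OP1 & OP2, OP1 & OP4, OP3 & OP5, OP5 & OP6, OP6 & OP7

Sorted by start: OP2, OP1, OP4, OP5, OP3, OP6, OP7.
OP1 starts before OP2 ends → OP2 and OP1 overlap.
OP4 starts after OP2 ends — done with OP2.
OP4 starts before OP1 ends → OP1 and OP4 overlap.
OP5 starts after OP1 ends — done with OP1.
OP5 starts after OP4 ends — done with OP4.
OP3 starts before OP5 ends → OP5 and OP3 overlap.
OP6 starts before OP5 ends → OP5 and OP6 overlap.
OP7 starts after OP5 ends.
OP6 starts after OP3 ends — done with OP3.
OP7 starts before OP6 ends → OP6 and OP7 overlap.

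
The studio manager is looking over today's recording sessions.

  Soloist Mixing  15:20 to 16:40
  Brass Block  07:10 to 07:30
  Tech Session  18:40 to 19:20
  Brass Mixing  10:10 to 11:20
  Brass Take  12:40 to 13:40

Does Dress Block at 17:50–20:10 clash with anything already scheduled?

Yes — it overlaps Tech Session

Brass Block: ends 07:30 at or before Dress Block starts 17:50 → clear.
Brass Mixing: ends 11:20 at or before Dress Block starts 17:50 → clear.
Brass Take: ends 13:40 at or before Dress Block starts 17:50 → clear.
Soloist Mixing: ends 16:40 at or before Dress Block starts 17:50 → clear.
Tech Session: starts 18:40 before Dress Block ends 20:10, and ends 19:20 after Dress Block starts 17:50 → overlap.
Dress Block overlaps Tech Session.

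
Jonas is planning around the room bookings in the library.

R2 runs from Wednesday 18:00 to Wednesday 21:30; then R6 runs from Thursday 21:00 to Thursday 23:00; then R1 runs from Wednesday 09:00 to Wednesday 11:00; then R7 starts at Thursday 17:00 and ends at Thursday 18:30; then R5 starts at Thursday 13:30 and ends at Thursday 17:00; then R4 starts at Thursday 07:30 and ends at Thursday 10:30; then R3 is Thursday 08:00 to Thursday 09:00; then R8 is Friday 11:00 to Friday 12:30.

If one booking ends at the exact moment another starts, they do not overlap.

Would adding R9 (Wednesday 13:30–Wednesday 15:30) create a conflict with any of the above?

R1: ends Wednesday 11:00 at or before R9 starts Wednesday 13:30 → clear.
R2: starts Wednesday 18:00 at or after R9 ends Wednesday 15:30 → clear.
R4: starts Thursday 07:30 at or after R9 ends Wednesday 15:30 → clear.
R3: starts Thursday 08:00 at or after R9 ends Wednesday 15:30 → clear.
R5: starts Thursday 13:30 at or after R9 ends Wednesday 15:30 → clear.
R7: starts Thursday 17:00 at or after R9 ends Wednesday 15:30 → clear.
R6: starts Thursday 21:00 at or after R9 ends Wednesday 15:30 → clear.
R8: starts Friday 11:00 at or after R9 ends Wednesday 15:30 → clear.

No — it doesn't clash with anything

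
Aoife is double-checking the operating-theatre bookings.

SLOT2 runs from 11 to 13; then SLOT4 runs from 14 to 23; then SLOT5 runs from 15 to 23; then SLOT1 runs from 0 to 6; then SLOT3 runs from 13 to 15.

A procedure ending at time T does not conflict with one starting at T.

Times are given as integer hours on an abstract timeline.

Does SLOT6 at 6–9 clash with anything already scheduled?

No — it doesn't clash with anything

SLOT1: ends 6 at or before SLOT6 starts 6 → clear.
SLOT2: starts 11 at or after SLOT6 ends 9 → clear.
SLOT3: starts 13 at or after SLOT6 ends 9 → clear.
SLOT4: starts 14 at or after SLOT6 ends 9 → clear.
SLOT5: starts 15 at or after SLOT6 ends 9 → clear.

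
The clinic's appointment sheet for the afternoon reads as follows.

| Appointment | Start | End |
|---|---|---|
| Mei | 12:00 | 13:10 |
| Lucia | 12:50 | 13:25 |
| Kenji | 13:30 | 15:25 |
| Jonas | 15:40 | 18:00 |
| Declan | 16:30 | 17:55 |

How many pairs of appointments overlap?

Two intervals overlap when each starts before the other ends.
Sorted by start: Mei, Lucia, Kenji, Jonas, Declan.
Lucia starts before Mei ends → Mei and Lucia overlap.
Kenji starts after Mei ends — done with Mei.
Kenji starts after Lucia ends — done with Lucia.
Jonas starts after Kenji ends — done with Kenji.
Declan starts before Jonas ends → Jonas and Declan overlap.
Overlapping pairs: Declan & Jonas, Lucia & Mei — 2 in total.

2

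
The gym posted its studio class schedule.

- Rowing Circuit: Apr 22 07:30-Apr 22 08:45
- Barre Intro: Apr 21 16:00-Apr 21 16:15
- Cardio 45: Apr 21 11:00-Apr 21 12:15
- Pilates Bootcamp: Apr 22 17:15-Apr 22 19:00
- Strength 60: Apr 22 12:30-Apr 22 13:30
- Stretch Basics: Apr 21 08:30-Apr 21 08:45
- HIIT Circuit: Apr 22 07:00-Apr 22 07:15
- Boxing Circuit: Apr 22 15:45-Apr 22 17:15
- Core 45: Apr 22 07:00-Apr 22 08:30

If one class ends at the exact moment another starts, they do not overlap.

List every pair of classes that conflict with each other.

Core 45 & HIIT Circuit, Core 45 & Rowing Circuit

Sorted by start: Stretch Basics, Cardio 45, Barre Intro, Core 45, HIIT Circuit, Rowing Circuit, Strength 60, Boxing Circuit, Pilates Bootcamp.
Cardio 45 starts after Stretch Basics ends, so nothing later overlaps Stretch Basics either.
Barre Intro starts after Cardio 45 ends, so nothing later overlaps Cardio 45 either.
Core 45 starts after Barre Intro ends, so nothing later overlaps Barre Intro either.
HIIT Circuit starts before Core 45 ends → Core 45 and HIIT Circuit overlap.
Rowing Circuit starts before Core 45 ends → Core 45 and Rowing Circuit overlap.
Strength 60 starts after Core 45 ends, so nothing later overlaps Core 45 either.
Rowing Circuit starts after HIIT Circuit ends, so nothing later overlaps HIIT Circuit either.
Strength 60 starts after Rowing Circuit ends, so nothing later overlaps Rowing Circuit either.
Boxing Circuit starts after Strength 60 ends, so nothing later overlaps Strength 60 either.
Pilates Bootcamp starts exactly when Boxing Circuit ends (back-to-back, no overlap).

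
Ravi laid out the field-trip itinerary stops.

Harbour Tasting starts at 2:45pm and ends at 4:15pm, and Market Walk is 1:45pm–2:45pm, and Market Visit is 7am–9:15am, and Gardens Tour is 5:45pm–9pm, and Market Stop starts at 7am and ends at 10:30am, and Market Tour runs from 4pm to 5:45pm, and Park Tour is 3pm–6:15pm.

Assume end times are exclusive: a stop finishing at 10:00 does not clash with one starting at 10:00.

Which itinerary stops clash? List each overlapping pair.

Gardens Tour & Park Tour, Harbour Tasting & Market Tour, Harbour Tasting & Park Tour, Market Stop & Market Visit, Market Tour & Park Tour

Sorted by start: Market Visit, Market Stop, Market Walk, Harbour Tasting, Park Tour, Market Tour, Gardens Tour.
Market Stop starts before Market Visit ends → Market Visit and Market Stop overlap.
Market Walk starts after Market Visit ends; Market Visit is clear from here.
Market Walk starts after Market Stop ends; Market Stop is clear from here.
Harbour Tasting starts exactly when Market Walk ends (back-to-back, no overlap); Market Walk is clear from here.
Park Tour starts before Harbour Tasting ends → Harbour Tasting and Park Tour overlap.
Market Tour starts before Harbour Tasting ends → Harbour Tasting and Market Tour overlap.
Gardens Tour starts after Harbour Tasting ends.
Market Tour starts before Park Tour ends → Park Tour and Market Tour overlap.
Gardens Tour starts before Park Tour ends → Park Tour and Gardens Tour overlap.
Gardens Tour starts exactly when Market Tour ends (back-to-back, no overlap).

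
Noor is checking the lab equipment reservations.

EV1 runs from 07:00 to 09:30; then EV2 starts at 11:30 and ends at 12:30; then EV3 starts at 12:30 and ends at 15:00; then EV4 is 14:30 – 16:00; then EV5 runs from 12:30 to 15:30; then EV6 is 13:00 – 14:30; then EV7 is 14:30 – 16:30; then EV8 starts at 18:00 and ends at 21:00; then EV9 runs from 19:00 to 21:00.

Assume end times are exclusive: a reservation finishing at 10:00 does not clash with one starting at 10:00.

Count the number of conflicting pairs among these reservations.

Check each pair: they overlap iff neither finishes before the other starts.
Sorted by start: EV1, EV2, EV3, EV5, EV6, EV4, EV7, EV8, EV9.
EV2 starts after EV1 ends, so nothing later overlaps EV1 either.
EV3 starts exactly when EV2 ends (back-to-back, no overlap), so nothing later overlaps EV2 either.
EV5 starts before EV3 ends → EV3 and EV5 overlap.
EV6 starts before EV3 ends → EV3 and EV6 overlap.
EV4 starts before EV3 ends → EV3 and EV4 overlap.
EV7 starts before EV3 ends → EV3 and EV7 overlap.
EV8 starts after EV3 ends, so nothing later overlaps EV3 either.
EV6 starts before EV5 ends → EV5 and EV6 overlap.
EV4 starts before EV5 ends → EV5 and EV4 overlap.
EV7 starts before EV5 ends → EV5 and EV7 overlap.
EV8 starts after EV5 ends, so nothing later overlaps EV5 either.
EV4 starts exactly when EV6 ends (back-to-back, no overlap), so nothing later overlaps EV6 either.
EV7 starts before EV4 ends → EV4 and EV7 overlap.
EV8 starts after EV4 ends, so nothing later overlaps EV4 either.
EV8 starts after EV7 ends, so nothing later overlaps EV7 either.
EV9 starts before EV8 ends → EV8 and EV9 overlap.
Overlapping pairs: EV3 & EV4, EV3 & EV5, EV3 & EV6, EV3 & EV7, EV4 & EV5, EV4 & EV7, EV5 & EV6, EV5 & EV7, EV8 & EV9 — 9 in total.

9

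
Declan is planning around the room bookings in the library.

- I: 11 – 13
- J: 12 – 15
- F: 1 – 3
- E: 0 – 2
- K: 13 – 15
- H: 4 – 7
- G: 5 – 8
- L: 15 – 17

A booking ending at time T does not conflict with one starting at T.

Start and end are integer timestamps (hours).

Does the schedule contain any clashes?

Yes

Sorted by start: E, F, H, G, I, J, K, L.
F starts before E ends → E and F overlap.
That's a conflict, so the schedule is not conflict-free.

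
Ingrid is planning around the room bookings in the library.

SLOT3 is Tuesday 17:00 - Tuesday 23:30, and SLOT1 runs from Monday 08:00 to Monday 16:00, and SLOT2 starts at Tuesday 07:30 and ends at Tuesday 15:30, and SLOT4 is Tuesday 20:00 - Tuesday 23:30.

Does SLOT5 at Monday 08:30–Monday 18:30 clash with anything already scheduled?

SLOT1: starts Monday 08:00 before SLOT5 ends Monday 18:30, and ends Monday 16:00 after SLOT5 starts Monday 08:30 → overlap.
SLOT2: starts Tuesday 07:30 at or after SLOT5 ends Monday 18:30 → clear.
SLOT3: starts Tuesday 17:00 at or after SLOT5 ends Monday 18:30 → clear.
SLOT4: starts Tuesday 20:00 at or after SLOT5 ends Monday 18:30 → clear.
SLOT5 overlaps SLOT1.

Yes — it overlaps SLOT1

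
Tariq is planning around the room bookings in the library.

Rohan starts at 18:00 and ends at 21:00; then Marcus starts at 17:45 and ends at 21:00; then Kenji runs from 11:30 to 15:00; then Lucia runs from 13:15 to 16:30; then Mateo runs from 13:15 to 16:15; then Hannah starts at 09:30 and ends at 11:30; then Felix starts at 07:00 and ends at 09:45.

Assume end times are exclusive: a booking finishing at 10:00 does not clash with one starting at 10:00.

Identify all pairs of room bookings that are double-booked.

Felix & Hannah, Kenji & Lucia, Kenji & Mateo, Lucia & Mateo, Marcus & Rohan

Check each pair: they overlap iff neither finishes before the other starts.
Sorted by start: Felix, Hannah, Kenji, Lucia, Mateo, Marcus, Rohan.
Hannah starts before Felix ends → Felix and Hannah overlap.
Kenji starts after Felix ends, so nothing later overlaps Felix either.
Kenji starts exactly when Hannah ends (back-to-back, no overlap), so nothing later overlaps Hannah either.
Lucia starts before Kenji ends → Kenji and Lucia overlap.
Mateo starts before Kenji ends → Kenji and Mateo overlap.
Marcus starts after Kenji ends, so nothing later overlaps Kenji either.
Mateo starts before Lucia ends → Lucia and Mateo overlap.
Marcus starts after Lucia ends, so nothing later overlaps Lucia either.
Marcus starts after Mateo ends, so nothing later overlaps Mateo either.
Rohan starts before Marcus ends → Marcus and Rohan overlap.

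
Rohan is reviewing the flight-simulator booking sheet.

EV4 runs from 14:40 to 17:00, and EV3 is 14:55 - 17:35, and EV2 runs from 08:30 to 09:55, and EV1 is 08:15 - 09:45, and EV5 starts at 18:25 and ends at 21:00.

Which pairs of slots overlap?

Sorted by start: EV1, EV2, EV4, EV3, EV5.
EV2 starts before EV1 ends → EV1 and EV2 overlap.
EV4 starts after EV1 ends, so EV1 has no further overlaps.
EV4 starts after EV2 ends, so EV2 has no further overlaps.
EV3 starts before EV4 ends → EV4 and EV3 overlap.
EV5 starts after EV4 ends.
EV5 starts after EV3 ends.

EV1 & EV2, EV3 & EV4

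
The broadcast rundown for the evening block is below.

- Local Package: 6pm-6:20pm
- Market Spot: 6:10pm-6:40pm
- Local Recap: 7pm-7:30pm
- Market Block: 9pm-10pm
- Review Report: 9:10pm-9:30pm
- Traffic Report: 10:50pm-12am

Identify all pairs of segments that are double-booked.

Check each pair: they overlap iff neither finishes before the other starts.
Sorted by start: Local Package, Market Spot, Local Recap, Market Block, Review Report, Traffic Report.
Market Spot starts before Local Package ends → Local Package and Market Spot overlap.
Local Recap starts after Local Package ends, so Local Package has no further overlaps.
Local Recap starts after Market Spot ends, so Market Spot has no further overlaps.
Market Block starts after Local Recap ends, so Local Recap has no further overlaps.
Review Report starts before Market Block ends → Market Block and Review Report overlap.
Traffic Report starts after Market Block ends.
Traffic Report starts after Review Report ends.

Local Package & Market Spot, Market Block & Review Report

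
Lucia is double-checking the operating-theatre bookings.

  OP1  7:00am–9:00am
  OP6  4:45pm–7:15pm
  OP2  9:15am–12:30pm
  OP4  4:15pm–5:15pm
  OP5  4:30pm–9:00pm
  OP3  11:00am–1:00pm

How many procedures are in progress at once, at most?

3

Sort all start/end points and keep a running count:
7:00am start OP1 → 1
9:00am end OP1 → 0
9:15am start OP2 → 1
11:00am start OP3 → 2
12:30pm end OP2 → 1
1:00pm end OP3 → 0
4:15pm start OP4 → 1
4:30pm start OP5 → 2
4:45pm start OP6 → 3
5:15pm end OP4 → 2
7:15pm end OP6 → 1
9:00pm end OP5 → 0
Peak is 3, at 4:45pm (OP4, OP5, OP6).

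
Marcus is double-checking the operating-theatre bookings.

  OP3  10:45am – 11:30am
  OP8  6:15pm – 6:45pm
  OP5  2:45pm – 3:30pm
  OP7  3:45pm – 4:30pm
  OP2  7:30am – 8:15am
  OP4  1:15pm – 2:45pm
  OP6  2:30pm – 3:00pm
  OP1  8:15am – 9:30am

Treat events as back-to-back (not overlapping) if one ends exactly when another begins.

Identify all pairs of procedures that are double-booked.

OP4 & OP6, OP5 & OP6

Sorted by start: OP2, OP1, OP3, OP4, OP6, OP5, OP7, OP8.
OP1 starts exactly when OP2 ends (back-to-back, no overlap), so nothing later overlaps OP2 either.
OP3 starts after OP1 ends, so nothing later overlaps OP1 either.
OP4 starts after OP3 ends, so nothing later overlaps OP3 either.
OP6 starts before OP4 ends → OP4 and OP6 overlap.
OP5 starts exactly when OP4 ends (back-to-back, no overlap), so nothing later overlaps OP4 either.
OP5 starts before OP6 ends → OP6 and OP5 overlap.
OP7 starts after OP6 ends, so nothing later overlaps OP6 either.
OP7 starts after OP5 ends, so nothing later overlaps OP5 either.
OP8 starts after OP7 ends.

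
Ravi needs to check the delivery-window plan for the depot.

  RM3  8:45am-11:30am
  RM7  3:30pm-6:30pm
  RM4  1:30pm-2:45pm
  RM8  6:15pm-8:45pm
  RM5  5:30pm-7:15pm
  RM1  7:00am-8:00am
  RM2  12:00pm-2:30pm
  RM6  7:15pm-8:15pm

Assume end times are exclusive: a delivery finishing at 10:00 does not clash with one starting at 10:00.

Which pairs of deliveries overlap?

Two intervals overlap when each starts before the other ends.
Sorted by start: RM1, RM3, RM2, RM4, RM7, RM5, RM8, RM6.
RM3 starts after RM1 ends — done with RM1.
RM2 starts after RM3 ends — done with RM3.
RM4 starts before RM2 ends → RM2 and RM4 overlap.
RM7 starts after RM2 ends — done with RM2.
RM7 starts after RM4 ends — done with RM4.
RM5 starts before RM7 ends → RM7 and RM5 overlap.
RM8 starts before RM7 ends → RM7 and RM8 overlap.
RM6 starts after RM7 ends.
RM8 starts before RM5 ends → RM5 and RM8 overlap.
RM6 starts exactly when RM5 ends (back-to-back, no overlap).
RM6 starts before RM8 ends → RM8 and RM6 overlap.

RM2 & RM4, RM5 & RM7, RM5 & RM8, RM6 & RM8, RM7 & RM8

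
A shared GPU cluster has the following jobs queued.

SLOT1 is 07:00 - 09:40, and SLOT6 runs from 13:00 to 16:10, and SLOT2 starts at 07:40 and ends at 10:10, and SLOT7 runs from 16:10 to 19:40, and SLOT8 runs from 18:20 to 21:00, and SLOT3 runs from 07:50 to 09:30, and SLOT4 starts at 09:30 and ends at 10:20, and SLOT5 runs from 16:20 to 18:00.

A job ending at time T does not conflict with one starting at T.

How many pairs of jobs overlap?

Check each pair: they overlap iff neither finishes before the other starts.
Sorted by start: SLOT1, SLOT2, SLOT3, SLOT4, SLOT6, SLOT7, SLOT5, SLOT8.
SLOT2 starts before SLOT1 ends → SLOT1 and SLOT2 overlap.
SLOT3 starts before SLOT1 ends → SLOT1 and SLOT3 overlap.
SLOT4 starts before SLOT1 ends → SLOT1 and SLOT4 overlap.
SLOT6 starts after SLOT1 ends — done with SLOT1.
SLOT3 starts before SLOT2 ends → SLOT2 and SLOT3 overlap.
SLOT4 starts before SLOT2 ends → SLOT2 and SLOT4 overlap.
SLOT6 starts after SLOT2 ends — done with SLOT2.
SLOT4 starts exactly when SLOT3 ends (back-to-back, no overlap) — done with SLOT3.
SLOT6 starts after SLOT4 ends — done with SLOT4.
SLOT7 starts exactly when SLOT6 ends (back-to-back, no overlap) — done with SLOT6.
SLOT5 starts before SLOT7 ends → SLOT7 and SLOT5 overlap.
SLOT8 starts before SLOT7 ends → SLOT7 and SLOT8 overlap.
SLOT8 starts after SLOT5 ends.
Overlapping pairs: SLOT1 & SLOT2, SLOT1 & SLOT3, SLOT1 & SLOT4, SLOT2 & SLOT3, SLOT2 & SLOT4, SLOT5 & SLOT7, SLOT7 & SLOT8 — 7 in total.

7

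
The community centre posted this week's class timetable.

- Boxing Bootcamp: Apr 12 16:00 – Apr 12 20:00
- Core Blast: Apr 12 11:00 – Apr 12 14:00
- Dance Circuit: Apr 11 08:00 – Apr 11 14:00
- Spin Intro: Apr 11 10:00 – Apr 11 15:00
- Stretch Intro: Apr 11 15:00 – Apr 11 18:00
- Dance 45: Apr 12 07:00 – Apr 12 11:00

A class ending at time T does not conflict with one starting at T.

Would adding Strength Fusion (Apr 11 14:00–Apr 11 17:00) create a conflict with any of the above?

Dance Circuit: ends Apr 11 14:00 at or before Strength Fusion starts Apr 11 14:00 → clear.
Spin Intro: starts Apr 11 10:00 before Strength Fusion ends Apr 11 17:00, and ends Apr 11 15:00 after Strength Fusion starts Apr 11 14:00 → overlap.
Stretch Intro: starts Apr 11 15:00 before Strength Fusion ends Apr 11 17:00, and ends Apr 11 18:00 after Strength Fusion starts Apr 11 14:00 → overlap.
Dance 45: starts Apr 12 07:00 at or after Strength Fusion ends Apr 11 17:00 → clear.
Core Blast: starts Apr 12 11:00 at or after Strength Fusion ends Apr 11 17:00 → clear.
Boxing Bootcamp: starts Apr 12 16:00 at or after Strength Fusion ends Apr 11 17:00 → clear.
Strength Fusion overlaps Spin Intro, Stretch Intro.

Yes — it overlaps Spin Intro, Stretch Intro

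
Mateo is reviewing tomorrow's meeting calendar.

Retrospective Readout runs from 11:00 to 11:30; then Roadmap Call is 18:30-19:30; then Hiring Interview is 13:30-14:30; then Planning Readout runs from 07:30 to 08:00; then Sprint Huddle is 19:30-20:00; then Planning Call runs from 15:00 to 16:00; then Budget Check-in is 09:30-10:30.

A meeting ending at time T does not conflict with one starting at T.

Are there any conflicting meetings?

No

Sorted by start: Planning Readout, Budget Check-in, Retrospective Readout, Hiring Interview, Planning Call, Roadmap Call, Sprint Huddle.
Budget Check-in starts after Planning Readout ends; Planning Readout is clear from here.
Retrospective Readout starts after Budget Check-in ends; Budget Check-in is clear from here.
Hiring Interview starts after Retrospective Readout ends; Retrospective Readout is clear from here.
Planning Call starts after Hiring Interview ends; Hiring Interview is clear from here.
Roadmap Call starts after Planning Call ends; Planning Call is clear from here.
Sprint Huddle starts exactly when Roadmap Call ends (back-to-back, no overlap).
Every pair is clear; the schedule has no overlaps.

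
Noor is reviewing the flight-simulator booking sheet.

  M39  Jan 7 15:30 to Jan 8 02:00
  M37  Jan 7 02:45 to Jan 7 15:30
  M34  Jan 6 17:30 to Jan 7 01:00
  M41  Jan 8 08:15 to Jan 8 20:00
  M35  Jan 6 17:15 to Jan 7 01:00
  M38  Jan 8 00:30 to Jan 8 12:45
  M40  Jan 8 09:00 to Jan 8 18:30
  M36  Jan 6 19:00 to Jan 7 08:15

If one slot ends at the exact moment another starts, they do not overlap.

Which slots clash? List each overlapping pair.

M34 & M35, M34 & M36, M35 & M36, M36 & M37, M38 & M39, M38 & M40, M38 & M41, M40 & M41

Sorted by start: M35, M34, M36, M37, M39, M38, M41, M40.
M34 starts before M35 ends → M35 and M34 overlap.
M36 starts before M35 ends → M35 and M36 overlap.
M37 starts after M35 ends; M35 is clear from here.
M36 starts before M34 ends → M34 and M36 overlap.
M37 starts after M34 ends; M34 is clear from here.
M37 starts before M36 ends → M36 and M37 overlap.
M39 starts after M36 ends; M36 is clear from here.
M39 starts exactly when M37 ends (back-to-back, no overlap); M37 is clear from here.
M38 starts before M39 ends → M39 and M38 overlap.
M41 starts after M39 ends; M39 is clear from here.
M41 starts before M38 ends → M38 and M41 overlap.
M40 starts before M38 ends → M38 and M40 overlap.
M40 starts before M41 ends → M41 and M40 overlap.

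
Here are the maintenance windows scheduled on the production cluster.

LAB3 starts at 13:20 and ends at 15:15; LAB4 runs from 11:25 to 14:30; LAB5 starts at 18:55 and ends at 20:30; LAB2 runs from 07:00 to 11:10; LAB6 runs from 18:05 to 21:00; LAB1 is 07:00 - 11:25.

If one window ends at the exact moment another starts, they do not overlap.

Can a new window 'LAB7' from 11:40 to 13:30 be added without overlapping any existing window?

LAB1: ends 11:25 at or before LAB7 starts 11:40 → clear.
LAB2: ends 11:10 at or before LAB7 starts 11:40 → clear.
LAB4: starts 11:25 before LAB7 ends 13:30, and ends 14:30 after LAB7 starts 11:40 → overlap.
LAB3: starts 13:20 before LAB7 ends 13:30, and ends 15:15 after LAB7 starts 11:40 → overlap.
LAB6: starts 18:05 at or after LAB7 ends 13:30 → clear.
LAB5: starts 18:55 at or after LAB7 ends 13:30 → clear.
LAB7 overlaps LAB3, LAB4.

No — it overlaps LAB3, LAB4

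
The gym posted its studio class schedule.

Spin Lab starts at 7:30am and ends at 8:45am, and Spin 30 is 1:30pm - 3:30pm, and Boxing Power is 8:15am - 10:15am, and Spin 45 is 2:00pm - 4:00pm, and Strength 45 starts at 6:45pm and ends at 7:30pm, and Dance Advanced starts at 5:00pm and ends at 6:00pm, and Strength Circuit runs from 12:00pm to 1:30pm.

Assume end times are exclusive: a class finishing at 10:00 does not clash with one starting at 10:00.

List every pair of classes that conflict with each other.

Check each pair: they overlap iff neither finishes before the other starts.
Sorted by start: Spin Lab, Boxing Power, Strength Circuit, Spin 30, Spin 45, Dance Advanced, Strength 45.
Boxing Power starts before Spin Lab ends → Spin Lab and Boxing Power overlap.
Strength Circuit starts after Spin Lab ends — done with Spin Lab.
Strength Circuit starts after Boxing Power ends — done with Boxing Power.
Spin 30 starts exactly when Strength Circuit ends (back-to-back, no overlap) — done with Strength Circuit.
Spin 45 starts before Spin 30 ends → Spin 30 and Spin 45 overlap.
Dance Advanced starts after Spin 30 ends — done with Spin 30.
Dance Advanced starts after Spin 45 ends — done with Spin 45.
Strength 45 starts after Dance Advanced ends.

Boxing Power & Spin Lab, Spin 30 & Spin 45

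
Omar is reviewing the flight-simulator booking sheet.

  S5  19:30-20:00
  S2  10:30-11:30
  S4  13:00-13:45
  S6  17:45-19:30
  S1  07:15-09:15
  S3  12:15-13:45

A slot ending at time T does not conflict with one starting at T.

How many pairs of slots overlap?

Sorted by start: S1, S2, S3, S4, S6, S5.
S2 starts after S1 ends, so S1 has no further overlaps.
S3 starts after S2 ends, so S2 has no further overlaps.
S4 starts before S3 ends → S3 and S4 overlap.
S6 starts after S3 ends, so S3 has no further overlaps.
S6 starts after S4 ends, so S4 has no further overlaps.
S5 starts exactly when S6 ends (back-to-back, no overlap).
Overlapping pairs: S3 & S4 — 1 in total.

1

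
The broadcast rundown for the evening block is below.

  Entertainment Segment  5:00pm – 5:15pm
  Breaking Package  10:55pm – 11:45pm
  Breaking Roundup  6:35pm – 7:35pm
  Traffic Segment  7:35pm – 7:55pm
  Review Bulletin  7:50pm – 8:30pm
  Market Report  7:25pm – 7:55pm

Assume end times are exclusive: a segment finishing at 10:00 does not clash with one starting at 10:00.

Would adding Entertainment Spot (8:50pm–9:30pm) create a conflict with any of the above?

Entertainment Segment: ends 5:15pm at or before Entertainment Spot starts 8:50pm → clear.
Breaking Roundup: ends 7:35pm at or before Entertainment Spot starts 8:50pm → clear.
Market Report: ends 7:55pm at or before Entertainment Spot starts 8:50pm → clear.
Traffic Segment: ends 7:55pm at or before Entertainment Spot starts 8:50pm → clear.
Review Bulletin: ends 8:30pm at or before Entertainment Spot starts 8:50pm → clear.
Breaking Package: starts 10:55pm at or after Entertainment Spot ends 9:30pm → clear.

No — it doesn't clash with anything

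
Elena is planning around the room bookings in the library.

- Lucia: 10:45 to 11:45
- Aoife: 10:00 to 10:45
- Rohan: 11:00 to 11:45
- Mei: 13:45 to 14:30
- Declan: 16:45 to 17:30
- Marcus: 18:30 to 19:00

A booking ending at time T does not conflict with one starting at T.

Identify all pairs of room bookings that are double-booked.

Lucia & Rohan

Two intervals overlap when each starts before the other ends.
Sorted by start: Aoife, Lucia, Rohan, Mei, Declan, Marcus.
Lucia starts exactly when Aoife ends (back-to-back, no overlap), so nothing later overlaps Aoife either.
Rohan starts before Lucia ends → Lucia and Rohan overlap.
Mei starts after Lucia ends, so nothing later overlaps Lucia either.
Mei starts after Rohan ends, so nothing later overlaps Rohan either.
Declan starts after Mei ends, so nothing later overlaps Mei either.
Marcus starts after Declan ends.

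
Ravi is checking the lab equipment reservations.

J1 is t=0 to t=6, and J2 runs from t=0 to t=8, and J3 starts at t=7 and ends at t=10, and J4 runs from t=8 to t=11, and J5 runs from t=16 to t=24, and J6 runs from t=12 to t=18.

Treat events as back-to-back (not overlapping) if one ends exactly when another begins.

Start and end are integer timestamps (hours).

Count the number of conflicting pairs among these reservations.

4

Check each pair: they overlap iff neither finishes before the other starts.
Sorted by start: J1, J2, J3, J4, J6, J5.
J2 starts before J1 ends → J1 and J2 overlap.
J3 starts after J1 ends — done with J1.
J3 starts before J2 ends → J2 and J3 overlap.
J4 starts exactly when J2 ends (back-to-back, no overlap) — done with J2.
J4 starts before J3 ends → J3 and J4 overlap.
J6 starts after J3 ends — done with J3.
J6 starts after J4 ends — done with J4.
J5 starts before J6 ends → J6 and J5 overlap.
Overlapping pairs: J1 & J2, J2 & J3, J3 & J4, J5 & J6 — 4 in total.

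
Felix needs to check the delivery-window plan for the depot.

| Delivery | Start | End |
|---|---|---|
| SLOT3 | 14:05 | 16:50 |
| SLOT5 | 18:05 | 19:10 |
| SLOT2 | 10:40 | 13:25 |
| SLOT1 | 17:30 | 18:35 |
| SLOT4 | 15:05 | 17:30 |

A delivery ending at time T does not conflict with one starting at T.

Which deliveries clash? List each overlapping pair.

Sorted by start: SLOT2, SLOT3, SLOT4, SLOT1, SLOT5.
SLOT3 starts after SLOT2 ends — done with SLOT2.
SLOT4 starts before SLOT3 ends → SLOT3 and SLOT4 overlap.
SLOT1 starts after SLOT3 ends — done with SLOT3.
SLOT1 starts exactly when SLOT4 ends (back-to-back, no overlap) — done with SLOT4.
SLOT5 starts before SLOT1 ends → SLOT1 and SLOT5 overlap.

SLOT1 & SLOT5, SLOT3 & SLOT4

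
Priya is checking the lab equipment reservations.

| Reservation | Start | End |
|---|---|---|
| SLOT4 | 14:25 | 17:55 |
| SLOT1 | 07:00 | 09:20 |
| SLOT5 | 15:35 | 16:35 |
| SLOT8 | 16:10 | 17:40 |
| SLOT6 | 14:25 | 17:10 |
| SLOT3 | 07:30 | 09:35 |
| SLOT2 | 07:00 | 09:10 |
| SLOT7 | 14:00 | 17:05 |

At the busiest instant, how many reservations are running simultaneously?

5

Walk through starts and ends in time order (an end at T is processed before a start at T):
07:00 start SLOT1 → 1
07:00 start SLOT2 → 2
07:30 start SLOT3 → 3
09:10 end SLOT2 → 2
09:20 end SLOT1 → 1
09:35 end SLOT3 → 0
14:00 start SLOT7 → 1
14:25 start SLOT4 → 2
14:25 start SLOT6 → 3
15:35 start SLOT5 → 4
16:10 start SLOT8 → 5
16:35 end SLOT5 → 4
17:05 end SLOT7 → 3
17:10 end SLOT6 → 2
17:40 end SLOT8 → 1
17:55 end SLOT4 → 0
Peak is 5, at 16:10 (SLOT4, SLOT5, SLOT6, SLOT7, SLOT8).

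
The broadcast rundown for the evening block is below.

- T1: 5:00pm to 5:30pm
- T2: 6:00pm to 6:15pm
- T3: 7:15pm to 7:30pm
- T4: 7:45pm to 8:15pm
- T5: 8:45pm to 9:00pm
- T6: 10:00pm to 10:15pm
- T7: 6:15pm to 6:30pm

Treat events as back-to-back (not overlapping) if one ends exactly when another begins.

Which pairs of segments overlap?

none

Sorted by start: T1, T2, T7, T3, T4, T5, T6.
T2 starts after T1 ends; T1 is clear from here.
T7 starts exactly when T2 ends (back-to-back, no overlap); T2 is clear from here.
T3 starts after T7 ends; T7 is clear from here.
T4 starts after T3 ends; T3 is clear from here.
T5 starts after T4 ends; T4 is clear from here.
T6 starts after T5 ends.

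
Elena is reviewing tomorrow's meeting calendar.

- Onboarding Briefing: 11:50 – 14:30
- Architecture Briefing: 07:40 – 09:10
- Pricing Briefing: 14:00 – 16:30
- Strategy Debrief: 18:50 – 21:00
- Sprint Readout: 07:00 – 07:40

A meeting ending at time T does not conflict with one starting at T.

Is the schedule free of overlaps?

No

Two intervals overlap when each starts before the other ends.
Sorted by start: Sprint Readout, Architecture Briefing, Onboarding Briefing, Pricing Briefing, Strategy Debrief.
Architecture Briefing starts exactly when Sprint Readout ends (back-to-back, no overlap), so nothing later overlaps Sprint Readout either.
Onboarding Briefing starts after Architecture Briefing ends, so nothing later overlaps Architecture Briefing either.
Pricing Briefing starts before Onboarding Briefing ends → Onboarding Briefing and Pricing Briefing overlap.
That's a conflict, so the schedule is not conflict-free.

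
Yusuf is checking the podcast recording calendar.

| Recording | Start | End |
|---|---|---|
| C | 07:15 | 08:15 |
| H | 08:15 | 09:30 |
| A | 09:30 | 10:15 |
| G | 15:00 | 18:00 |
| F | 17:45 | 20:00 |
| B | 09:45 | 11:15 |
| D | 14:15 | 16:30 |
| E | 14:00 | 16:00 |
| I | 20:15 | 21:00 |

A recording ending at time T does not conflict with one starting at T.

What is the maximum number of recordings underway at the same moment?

3

Walk through starts and ends in time order (an end at T is processed before a start at T):
07:15 start C → 1
08:15 end C → 0
08:15 start H → 1
09:30 end H → 0
09:30 start A → 1
09:45 start B → 2
10:15 end A → 1
11:15 end B → 0
14:00 start E → 1
14:15 start D → 2
15:00 start G → 3
16:00 end E → 2
16:30 end D → 1
17:45 start F → 2
18:00 end G → 1
20:00 end F → 0
20:15 start I → 1
21:00 end I → 0
Peak is 3, at 15:00 (D, E, G).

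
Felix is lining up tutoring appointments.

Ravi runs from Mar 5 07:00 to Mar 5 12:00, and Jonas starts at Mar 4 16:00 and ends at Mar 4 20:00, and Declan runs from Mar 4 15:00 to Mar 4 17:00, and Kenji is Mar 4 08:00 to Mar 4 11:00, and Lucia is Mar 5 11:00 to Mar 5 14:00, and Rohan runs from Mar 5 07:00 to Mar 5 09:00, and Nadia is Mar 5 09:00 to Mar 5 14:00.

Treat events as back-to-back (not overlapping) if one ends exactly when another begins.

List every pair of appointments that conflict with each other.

Declan & Jonas, Lucia & Nadia, Lucia & Ravi, Nadia & Ravi, Ravi & Rohan

Sorted by start: Kenji, Declan, Jonas, Rohan, Ravi, Nadia, Lucia.
Declan starts after Kenji ends — done with Kenji.
Jonas starts before Declan ends → Declan and Jonas overlap.
Rohan starts after Declan ends — done with Declan.
Rohan starts after Jonas ends — done with Jonas.
Ravi starts before Rohan ends → Rohan and Ravi overlap.
Nadia starts exactly when Rohan ends (back-to-back, no overlap) — done with Rohan.
Nadia starts before Ravi ends → Ravi and Nadia overlap.
Lucia starts before Ravi ends → Ravi and Lucia overlap.
Lucia starts before Nadia ends → Nadia and Lucia overlap.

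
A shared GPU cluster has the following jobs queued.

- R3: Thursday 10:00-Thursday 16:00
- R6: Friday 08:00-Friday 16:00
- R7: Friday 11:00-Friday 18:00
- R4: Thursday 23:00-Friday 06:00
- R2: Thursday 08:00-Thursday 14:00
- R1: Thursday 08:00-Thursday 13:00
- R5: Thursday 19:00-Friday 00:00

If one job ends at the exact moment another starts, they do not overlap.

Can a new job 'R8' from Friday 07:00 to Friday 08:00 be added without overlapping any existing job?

Yes — the slot is free

R1: ends Thursday 13:00 at or before R8 starts Friday 07:00 → clear.
R2: ends Thursday 14:00 at or before R8 starts Friday 07:00 → clear.
R3: ends Thursday 16:00 at or before R8 starts Friday 07:00 → clear.
R5: ends Friday 00:00 at or before R8 starts Friday 07:00 → clear.
R4: ends Friday 06:00 at or before R8 starts Friday 07:00 → clear.
R6: starts Friday 08:00 at or after R8 ends Friday 08:00 → clear.
R7: starts Friday 11:00 at or after R8 ends Friday 08:00 → clear.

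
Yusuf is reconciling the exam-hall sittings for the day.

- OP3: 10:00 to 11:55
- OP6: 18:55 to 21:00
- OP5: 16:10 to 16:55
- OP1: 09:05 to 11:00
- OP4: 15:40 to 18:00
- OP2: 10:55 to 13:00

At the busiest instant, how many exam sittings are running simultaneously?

3

Walk through starts and ends in time order (an end at T is processed before a start at T):
09:05 start OP1 → 1
10:00 start OP3 → 2
10:55 start OP2 → 3
11:00 end OP1 → 2
11:55 end OP3 → 1
13:00 end OP2 → 0
15:40 start OP4 → 1
16:10 start OP5 → 2
16:55 end OP5 → 1
18:00 end OP4 → 0
18:55 start OP6 → 1
21:00 end OP6 → 0
Peak is 3, at 10:55 (OP1, OP2, OP3).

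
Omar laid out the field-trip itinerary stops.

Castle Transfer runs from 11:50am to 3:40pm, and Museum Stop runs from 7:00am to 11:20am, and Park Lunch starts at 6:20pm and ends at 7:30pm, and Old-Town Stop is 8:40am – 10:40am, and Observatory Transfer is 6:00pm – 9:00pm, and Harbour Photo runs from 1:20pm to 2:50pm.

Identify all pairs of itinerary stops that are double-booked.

Castle Transfer & Harbour Photo, Museum Stop & Old-Town Stop, Observatory Transfer & Park Lunch

Sorted by start: Museum Stop, Old-Town Stop, Castle Transfer, Harbour Photo, Observatory Transfer, Park Lunch.
Old-Town Stop starts before Museum Stop ends → Museum Stop and Old-Town Stop overlap.
Castle Transfer starts after Museum Stop ends, so Museum Stop has no further overlaps.
Castle Transfer starts after Old-Town Stop ends, so Old-Town Stop has no further overlaps.
Harbour Photo starts before Castle Transfer ends → Castle Transfer and Harbour Photo overlap.
Observatory Transfer starts after Castle Transfer ends, so Castle Transfer has no further overlaps.
Observatory Transfer starts after Harbour Photo ends, so Harbour Photo has no further overlaps.
Park Lunch starts before Observatory Transfer ends → Observatory Transfer and Park Lunch overlap.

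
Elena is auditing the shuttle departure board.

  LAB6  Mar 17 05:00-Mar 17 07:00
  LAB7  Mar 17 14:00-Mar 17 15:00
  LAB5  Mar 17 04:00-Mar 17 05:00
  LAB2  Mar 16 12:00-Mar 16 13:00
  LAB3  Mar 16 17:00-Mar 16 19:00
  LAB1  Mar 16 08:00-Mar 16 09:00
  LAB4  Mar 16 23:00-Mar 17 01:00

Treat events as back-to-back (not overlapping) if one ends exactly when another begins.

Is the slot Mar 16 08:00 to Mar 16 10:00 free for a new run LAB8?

LAB1: starts Mar 16 08:00 before LAB8 ends Mar 16 10:00, and ends Mar 16 09:00 after LAB8 starts Mar 16 08:00 → overlap.
LAB2: starts Mar 16 12:00 at or after LAB8 ends Mar 16 10:00 → clear.
LAB3: starts Mar 16 17:00 at or after LAB8 ends Mar 16 10:00 → clear.
LAB4: starts Mar 16 23:00 at or after LAB8 ends Mar 16 10:00 → clear.
LAB5: starts Mar 17 04:00 at or after LAB8 ends Mar 16 10:00 → clear.
LAB6: starts Mar 17 05:00 at or after LAB8 ends Mar 16 10:00 → clear.
LAB7: starts Mar 17 14:00 at or after LAB8 ends Mar 16 10:00 → clear.
LAB8 overlaps LAB1.

No — it overlaps LAB1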